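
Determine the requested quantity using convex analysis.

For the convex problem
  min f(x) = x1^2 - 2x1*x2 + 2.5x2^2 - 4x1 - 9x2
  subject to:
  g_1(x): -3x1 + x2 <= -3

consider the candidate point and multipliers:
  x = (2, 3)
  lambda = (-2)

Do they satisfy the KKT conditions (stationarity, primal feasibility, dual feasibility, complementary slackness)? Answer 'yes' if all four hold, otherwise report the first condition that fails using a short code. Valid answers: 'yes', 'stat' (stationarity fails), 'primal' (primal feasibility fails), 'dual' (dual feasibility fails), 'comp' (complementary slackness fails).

Gradient of f: grad f(x) = Q x + c = (-6, 2)
Constraint values g_i(x) = a_i^T x - b_i:
  g_1((2, 3)) = 0
Stationarity residual: grad f(x) + sum_i lambda_i a_i = (0, 0)
  -> stationarity OK
Primal feasibility (all g_i <= 0): OK
Dual feasibility (all lambda_i >= 0): FAILS
Complementary slackness (lambda_i * g_i(x) = 0 for all i): OK

Verdict: the first failing condition is dual_feasibility -> dual.

dual


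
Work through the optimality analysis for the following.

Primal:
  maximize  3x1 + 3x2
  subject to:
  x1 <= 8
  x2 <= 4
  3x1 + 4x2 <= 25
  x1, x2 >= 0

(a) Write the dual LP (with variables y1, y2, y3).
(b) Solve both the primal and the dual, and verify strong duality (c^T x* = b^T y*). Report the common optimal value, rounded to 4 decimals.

The standard primal-dual pair for 'max c^T x s.t. A x <= b, x >= 0' is:
  Dual:  min b^T y  s.t.  A^T y >= c,  y >= 0.

So the dual LP is:
  minimize  8y1 + 4y2 + 25y3
  subject to:
    y1 + 3y3 >= 3
    y2 + 4y3 >= 3
    y1, y2, y3 >= 0

Solving the primal: x* = (8, 0.25).
  primal value c^T x* = 24.75.
Solving the dual: y* = (0.75, 0, 0.75).
  dual value b^T y* = 24.75.
Strong duality: c^T x* = b^T y*. Confirmed.

24.75


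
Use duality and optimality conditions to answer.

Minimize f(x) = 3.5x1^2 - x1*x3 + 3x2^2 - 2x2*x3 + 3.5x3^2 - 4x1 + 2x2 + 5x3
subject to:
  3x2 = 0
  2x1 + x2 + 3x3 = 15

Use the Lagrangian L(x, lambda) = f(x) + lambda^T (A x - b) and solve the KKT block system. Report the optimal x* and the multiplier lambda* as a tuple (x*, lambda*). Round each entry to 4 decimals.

Form the Lagrangian:
  L(x, lambda) = (1/2) x^T Q x + c^T x + lambda^T (A x - b)
Stationarity (grad_x L = 0): Q x + c + A^T lambda = 0.
Primal feasibility: A x = b.

This gives the KKT block system:
  [ Q   A^T ] [ x     ]   [-c ]
  [ A    0  ] [ lambda ] = [ b ]

Solving the linear system:
  x*      = (3.1165, 0, 2.9223)
  lambda* = (3.7638, -7.4466)
  f(x*)   = 56.9223

x* = (3.1165, 0, 2.9223), lambda* = (3.7638, -7.4466)


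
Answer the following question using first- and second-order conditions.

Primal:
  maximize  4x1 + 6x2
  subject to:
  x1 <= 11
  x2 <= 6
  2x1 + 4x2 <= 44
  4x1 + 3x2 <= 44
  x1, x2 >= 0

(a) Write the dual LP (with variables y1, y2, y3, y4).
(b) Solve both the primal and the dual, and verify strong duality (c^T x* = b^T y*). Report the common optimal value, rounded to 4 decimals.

The standard primal-dual pair for 'max c^T x s.t. A x <= b, x >= 0' is:
  Dual:  min b^T y  s.t.  A^T y >= c,  y >= 0.

So the dual LP is:
  minimize  11y1 + 6y2 + 44y3 + 44y4
  subject to:
    y1 + 2y3 + 4y4 >= 4
    y2 + 4y3 + 3y4 >= 6
    y1, y2, y3, y4 >= 0

Solving the primal: x* = (6.5, 6).
  primal value c^T x* = 62.
Solving the dual: y* = (0, 3, 0, 1).
  dual value b^T y* = 62.
Strong duality: c^T x* = b^T y*. Confirmed.

62


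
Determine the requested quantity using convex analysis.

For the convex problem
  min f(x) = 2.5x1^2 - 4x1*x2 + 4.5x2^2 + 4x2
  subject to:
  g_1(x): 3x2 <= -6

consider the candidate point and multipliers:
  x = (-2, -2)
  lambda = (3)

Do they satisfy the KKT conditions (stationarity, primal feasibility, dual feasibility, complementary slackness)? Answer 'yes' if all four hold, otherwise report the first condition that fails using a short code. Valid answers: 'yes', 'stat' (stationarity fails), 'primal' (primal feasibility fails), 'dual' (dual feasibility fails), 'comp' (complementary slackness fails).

Gradient of f: grad f(x) = Q x + c = (-2, -6)
Constraint values g_i(x) = a_i^T x - b_i:
  g_1((-2, -2)) = 0
Stationarity residual: grad f(x) + sum_i lambda_i a_i = (-2, 3)
  -> stationarity FAILS
Primal feasibility (all g_i <= 0): OK
Dual feasibility (all lambda_i >= 0): OK
Complementary slackness (lambda_i * g_i(x) = 0 for all i): OK

Verdict: the first failing condition is stationarity -> stat.

stat


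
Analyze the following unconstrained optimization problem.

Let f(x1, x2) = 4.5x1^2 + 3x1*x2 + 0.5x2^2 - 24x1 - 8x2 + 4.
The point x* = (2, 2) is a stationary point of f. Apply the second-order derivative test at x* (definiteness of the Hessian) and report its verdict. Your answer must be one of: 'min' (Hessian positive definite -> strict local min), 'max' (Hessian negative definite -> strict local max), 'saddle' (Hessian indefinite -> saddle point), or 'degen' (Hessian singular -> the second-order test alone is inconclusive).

Compute the Hessian H = grad^2 f:
  H = [[9, 3], [3, 1]]
Verify stationarity: grad f(x*) = H x* + g = (0, 0).
Eigenvalues of H: 0, 10.
H has a zero eigenvalue (singular; positive semidefinite but not definite), so H is neither positive definite, negative definite, nor indefinite. The second-order test alone is inconclusive -> degen.
(Indeed, f is constant along the null direction of H through x*, so x* is not a strict local extremum.)

degen


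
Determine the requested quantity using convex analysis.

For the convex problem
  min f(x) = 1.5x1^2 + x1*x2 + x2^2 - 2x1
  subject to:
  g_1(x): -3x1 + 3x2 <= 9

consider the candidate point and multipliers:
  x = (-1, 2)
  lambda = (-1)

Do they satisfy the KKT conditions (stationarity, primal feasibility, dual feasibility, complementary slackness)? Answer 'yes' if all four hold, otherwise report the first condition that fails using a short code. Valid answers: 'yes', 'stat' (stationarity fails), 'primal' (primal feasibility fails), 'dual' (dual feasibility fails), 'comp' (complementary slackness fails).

Gradient of f: grad f(x) = Q x + c = (-3, 3)
Constraint values g_i(x) = a_i^T x - b_i:
  g_1((-1, 2)) = 0
Stationarity residual: grad f(x) + sum_i lambda_i a_i = (0, 0)
  -> stationarity OK
Primal feasibility (all g_i <= 0): OK
Dual feasibility (all lambda_i >= 0): FAILS
Complementary slackness (lambda_i * g_i(x) = 0 for all i): OK

Verdict: the first failing condition is dual_feasibility -> dual.

dual


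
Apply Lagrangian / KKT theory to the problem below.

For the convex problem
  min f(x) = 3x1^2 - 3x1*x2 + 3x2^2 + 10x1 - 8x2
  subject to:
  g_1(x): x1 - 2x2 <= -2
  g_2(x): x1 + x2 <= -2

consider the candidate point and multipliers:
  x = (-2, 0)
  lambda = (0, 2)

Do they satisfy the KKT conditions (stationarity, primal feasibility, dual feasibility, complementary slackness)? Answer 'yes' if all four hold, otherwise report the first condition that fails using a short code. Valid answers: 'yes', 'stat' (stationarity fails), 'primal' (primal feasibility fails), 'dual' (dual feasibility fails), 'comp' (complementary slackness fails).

Gradient of f: grad f(x) = Q x + c = (-2, -2)
Constraint values g_i(x) = a_i^T x - b_i:
  g_1((-2, 0)) = 0
  g_2((-2, 0)) = 0
Stationarity residual: grad f(x) + sum_i lambda_i a_i = (0, 0)
  -> stationarity OK
Primal feasibility (all g_i <= 0): OK
Dual feasibility (all lambda_i >= 0): OK
Complementary slackness (lambda_i * g_i(x) = 0 for all i): OK

Verdict: yes, KKT holds.

yes


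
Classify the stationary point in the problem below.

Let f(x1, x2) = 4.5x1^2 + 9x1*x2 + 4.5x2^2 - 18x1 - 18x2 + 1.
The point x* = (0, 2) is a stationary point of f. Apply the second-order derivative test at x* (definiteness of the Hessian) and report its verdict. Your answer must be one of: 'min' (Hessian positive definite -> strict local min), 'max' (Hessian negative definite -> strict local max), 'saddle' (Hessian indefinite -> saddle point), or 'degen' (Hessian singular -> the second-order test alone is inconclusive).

Compute the Hessian H = grad^2 f:
  H = [[9, 9], [9, 9]]
Verify stationarity: grad f(x*) = H x* + g = (0, 0).
Eigenvalues of H: 0, 18.
H has a zero eigenvalue (singular; positive semidefinite but not definite), so H is neither positive definite, negative definite, nor indefinite. The second-order test alone is inconclusive -> degen.
(Indeed, f is constant along the null direction of H through x*, so x* is not a strict local extremum.)

degen


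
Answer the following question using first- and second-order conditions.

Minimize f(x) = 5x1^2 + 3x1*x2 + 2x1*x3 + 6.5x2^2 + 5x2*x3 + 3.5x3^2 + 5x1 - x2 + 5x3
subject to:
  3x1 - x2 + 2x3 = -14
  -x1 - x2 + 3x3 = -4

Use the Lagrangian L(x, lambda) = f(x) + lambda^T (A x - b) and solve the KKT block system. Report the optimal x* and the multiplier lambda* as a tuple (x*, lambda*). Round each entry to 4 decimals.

Form the Lagrangian:
  L(x, lambda) = (1/2) x^T Q x + c^T x + lambda^T (A x - b)
Stationarity (grad_x L = 0): Q x + c + A^T lambda = 0.
Primal feasibility: A x = b.

This gives the KKT block system:
  [ Q   A^T ] [ x     ]   [-c ]
  [ A    0  ] [ lambda ] = [ b ]

Solving the linear system:
  x*      = (-2.9355, 1.7095, -1.742)
  lambda* = (6.6044, -2.8972)
  f(x*)   = 27.8881

x* = (-2.9355, 1.7095, -1.742), lambda* = (6.6044, -2.8972)


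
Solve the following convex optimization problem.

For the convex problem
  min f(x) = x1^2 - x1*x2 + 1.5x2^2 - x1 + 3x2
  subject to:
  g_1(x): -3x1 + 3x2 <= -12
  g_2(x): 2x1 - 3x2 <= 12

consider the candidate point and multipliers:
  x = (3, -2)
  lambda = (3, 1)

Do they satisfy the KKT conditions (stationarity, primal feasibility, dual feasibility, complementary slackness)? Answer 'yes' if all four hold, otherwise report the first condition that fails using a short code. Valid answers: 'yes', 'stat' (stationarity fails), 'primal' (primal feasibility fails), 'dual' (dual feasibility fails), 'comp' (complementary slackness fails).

Gradient of f: grad f(x) = Q x + c = (7, -6)
Constraint values g_i(x) = a_i^T x - b_i:
  g_1((3, -2)) = -3
  g_2((3, -2)) = 0
Stationarity residual: grad f(x) + sum_i lambda_i a_i = (0, 0)
  -> stationarity OK
Primal feasibility (all g_i <= 0): OK
Dual feasibility (all lambda_i >= 0): OK
Complementary slackness (lambda_i * g_i(x) = 0 for all i): FAILS

Verdict: the first failing condition is complementary_slackness -> comp.

comp


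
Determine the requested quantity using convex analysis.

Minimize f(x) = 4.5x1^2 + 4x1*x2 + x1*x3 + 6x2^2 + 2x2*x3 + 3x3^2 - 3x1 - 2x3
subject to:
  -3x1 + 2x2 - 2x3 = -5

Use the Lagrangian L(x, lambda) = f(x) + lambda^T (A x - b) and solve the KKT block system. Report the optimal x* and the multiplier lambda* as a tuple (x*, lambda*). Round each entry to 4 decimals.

Form the Lagrangian:
  L(x, lambda) = (1/2) x^T Q x + c^T x + lambda^T (A x - b)
Stationarity (grad_x L = 0): Q x + c + A^T lambda = 0.
Primal feasibility: A x = b.

This gives the KKT block system:
  [ Q   A^T ] [ x     ]   [-c ]
  [ A    0  ] [ lambda ] = [ b ]

Solving the linear system:
  x*      = (0.8263, -0.5553, 0.7053)
  lambda* = (0.9737)
  f(x*)   = 0.4895

x* = (0.8263, -0.5553, 0.7053), lambda* = (0.9737)


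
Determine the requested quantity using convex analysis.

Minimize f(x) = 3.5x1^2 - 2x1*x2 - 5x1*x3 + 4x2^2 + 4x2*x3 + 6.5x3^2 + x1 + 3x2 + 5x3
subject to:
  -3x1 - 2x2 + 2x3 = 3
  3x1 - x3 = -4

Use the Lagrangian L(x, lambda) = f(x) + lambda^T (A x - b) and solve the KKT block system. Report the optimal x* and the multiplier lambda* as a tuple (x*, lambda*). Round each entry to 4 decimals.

Form the Lagrangian:
  L(x, lambda) = (1/2) x^T Q x + c^T x + lambda^T (A x - b)
Stationarity (grad_x L = 0): Q x + c + A^T lambda = 0.
Primal feasibility: A x = b.

This gives the KKT block system:
  [ Q   A^T ] [ x     ]   [-c ]
  [ A    0  ] [ lambda ] = [ b ]

Solving the linear system:
  x*      = (-1.6585, 0.0123, -0.9754)
  lambda* = (1.257, 3.1761)
  f(x*)   = 1.2174

x* = (-1.6585, 0.0123, -0.9754), lambda* = (1.257, 3.1761)


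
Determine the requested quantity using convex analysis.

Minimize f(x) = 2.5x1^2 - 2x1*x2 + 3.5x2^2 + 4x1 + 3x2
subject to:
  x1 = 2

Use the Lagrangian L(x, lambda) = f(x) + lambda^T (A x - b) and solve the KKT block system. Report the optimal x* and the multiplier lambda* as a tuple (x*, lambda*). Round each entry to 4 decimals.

Form the Lagrangian:
  L(x, lambda) = (1/2) x^T Q x + c^T x + lambda^T (A x - b)
Stationarity (grad_x L = 0): Q x + c + A^T lambda = 0.
Primal feasibility: A x = b.

This gives the KKT block system:
  [ Q   A^T ] [ x     ]   [-c ]
  [ A    0  ] [ lambda ] = [ b ]

Solving the linear system:
  x*      = (2, 0.1429)
  lambda* = (-13.7143)
  f(x*)   = 17.9286

x* = (2, 0.1429), lambda* = (-13.7143)


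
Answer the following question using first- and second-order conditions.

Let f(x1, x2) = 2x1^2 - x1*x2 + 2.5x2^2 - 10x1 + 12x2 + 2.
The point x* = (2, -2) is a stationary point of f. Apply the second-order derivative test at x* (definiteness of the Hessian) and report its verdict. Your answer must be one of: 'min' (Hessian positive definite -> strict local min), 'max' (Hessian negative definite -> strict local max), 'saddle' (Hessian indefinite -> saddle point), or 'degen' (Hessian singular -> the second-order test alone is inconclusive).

Compute the Hessian H = grad^2 f:
  H = [[4, -1], [-1, 5]]
Verify stationarity: grad f(x*) = H x* + g = (0, 0).
Eigenvalues of H: 3.382, 5.618.
Both eigenvalues > 0, so H is positive definite -> x* is a strict local min.

min


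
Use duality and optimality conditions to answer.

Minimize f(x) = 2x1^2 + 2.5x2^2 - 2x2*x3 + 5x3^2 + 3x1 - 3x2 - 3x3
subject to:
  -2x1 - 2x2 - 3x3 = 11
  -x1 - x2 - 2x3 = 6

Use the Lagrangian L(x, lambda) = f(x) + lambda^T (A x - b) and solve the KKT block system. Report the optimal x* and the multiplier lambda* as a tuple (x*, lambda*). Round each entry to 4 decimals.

Form the Lagrangian:
  L(x, lambda) = (1/2) x^T Q x + c^T x + lambda^T (A x - b)
Stationarity (grad_x L = 0): Q x + c + A^T lambda = 0.
Primal feasibility: A x = b.

This gives the KKT block system:
  [ Q   A^T ] [ x     ]   [-c ]
  [ A    0  ] [ lambda ] = [ b ]

Solving the linear system:
  x*      = (-2.6667, -1.3333, -1)
  lambda* = (-5, 2.3333)
  f(x*)   = 20

x* = (-2.6667, -1.3333, -1), lambda* = (-5, 2.3333)


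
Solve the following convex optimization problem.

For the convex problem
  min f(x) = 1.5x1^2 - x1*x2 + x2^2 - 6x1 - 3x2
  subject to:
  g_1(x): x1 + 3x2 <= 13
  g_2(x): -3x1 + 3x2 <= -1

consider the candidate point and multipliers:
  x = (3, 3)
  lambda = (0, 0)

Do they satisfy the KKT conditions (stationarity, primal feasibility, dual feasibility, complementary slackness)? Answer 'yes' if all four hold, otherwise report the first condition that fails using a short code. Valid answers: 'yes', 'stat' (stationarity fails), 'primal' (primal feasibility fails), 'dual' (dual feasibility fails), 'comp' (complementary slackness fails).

Gradient of f: grad f(x) = Q x + c = (0, 0)
Constraint values g_i(x) = a_i^T x - b_i:
  g_1((3, 3)) = -1
  g_2((3, 3)) = 1
Stationarity residual: grad f(x) + sum_i lambda_i a_i = (0, 0)
  -> stationarity OK
Primal feasibility (all g_i <= 0): FAILS
Dual feasibility (all lambda_i >= 0): OK
Complementary slackness (lambda_i * g_i(x) = 0 for all i): OK

Verdict: the first failing condition is primal_feasibility -> primal.

primal


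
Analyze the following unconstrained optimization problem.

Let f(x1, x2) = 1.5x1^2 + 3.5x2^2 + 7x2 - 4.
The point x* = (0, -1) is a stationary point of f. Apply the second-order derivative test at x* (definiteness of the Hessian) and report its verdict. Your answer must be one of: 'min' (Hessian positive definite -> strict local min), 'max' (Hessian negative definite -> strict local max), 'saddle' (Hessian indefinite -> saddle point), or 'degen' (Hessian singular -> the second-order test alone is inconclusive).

Compute the Hessian H = grad^2 f:
  H = [[3, 0], [0, 7]]
Verify stationarity: grad f(x*) = H x* + g = (0, 0).
Eigenvalues of H: 3, 7.
Both eigenvalues > 0, so H is positive definite -> x* is a strict local min.

min


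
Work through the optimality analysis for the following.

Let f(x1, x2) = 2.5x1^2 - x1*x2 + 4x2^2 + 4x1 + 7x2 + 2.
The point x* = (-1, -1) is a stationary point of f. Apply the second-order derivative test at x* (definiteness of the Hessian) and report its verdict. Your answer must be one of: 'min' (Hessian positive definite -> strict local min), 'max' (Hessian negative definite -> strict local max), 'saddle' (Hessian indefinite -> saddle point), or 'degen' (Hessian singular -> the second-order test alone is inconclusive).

Compute the Hessian H = grad^2 f:
  H = [[5, -1], [-1, 8]]
Verify stationarity: grad f(x*) = H x* + g = (0, 0).
Eigenvalues of H: 4.6972, 8.3028.
Both eigenvalues > 0, so H is positive definite -> x* is a strict local min.

min


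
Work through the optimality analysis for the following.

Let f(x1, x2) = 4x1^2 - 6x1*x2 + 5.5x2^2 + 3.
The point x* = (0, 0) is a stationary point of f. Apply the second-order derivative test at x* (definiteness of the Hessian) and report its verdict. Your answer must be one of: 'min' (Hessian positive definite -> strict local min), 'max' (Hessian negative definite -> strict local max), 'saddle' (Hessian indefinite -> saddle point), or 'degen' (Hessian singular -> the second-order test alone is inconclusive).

Compute the Hessian H = grad^2 f:
  H = [[8, -6], [-6, 11]]
Verify stationarity: grad f(x*) = H x* + g = (0, 0).
Eigenvalues of H: 3.3153, 15.6847.
Both eigenvalues > 0, so H is positive definite -> x* is a strict local min.

min


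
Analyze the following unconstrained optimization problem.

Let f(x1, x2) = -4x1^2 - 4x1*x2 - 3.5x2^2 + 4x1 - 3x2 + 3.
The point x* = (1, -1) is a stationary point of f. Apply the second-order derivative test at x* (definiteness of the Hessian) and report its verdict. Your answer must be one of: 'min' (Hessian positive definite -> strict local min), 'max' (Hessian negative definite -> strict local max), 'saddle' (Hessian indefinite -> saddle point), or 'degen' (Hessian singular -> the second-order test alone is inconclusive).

Compute the Hessian H = grad^2 f:
  H = [[-8, -4], [-4, -7]]
Verify stationarity: grad f(x*) = H x* + g = (0, 0).
Eigenvalues of H: -11.5311, -3.4689.
Both eigenvalues < 0, so H is negative definite -> x* is a strict local max.

max


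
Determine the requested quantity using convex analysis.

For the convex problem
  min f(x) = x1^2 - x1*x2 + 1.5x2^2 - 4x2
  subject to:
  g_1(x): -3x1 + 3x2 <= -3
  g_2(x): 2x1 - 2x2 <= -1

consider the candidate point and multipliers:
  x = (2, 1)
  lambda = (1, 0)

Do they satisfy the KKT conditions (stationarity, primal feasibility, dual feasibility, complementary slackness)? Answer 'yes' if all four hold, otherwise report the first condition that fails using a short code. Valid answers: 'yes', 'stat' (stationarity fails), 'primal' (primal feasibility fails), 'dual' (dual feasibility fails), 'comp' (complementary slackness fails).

Gradient of f: grad f(x) = Q x + c = (3, -3)
Constraint values g_i(x) = a_i^T x - b_i:
  g_1((2, 1)) = 0
  g_2((2, 1)) = 3
Stationarity residual: grad f(x) + sum_i lambda_i a_i = (0, 0)
  -> stationarity OK
Primal feasibility (all g_i <= 0): FAILS
Dual feasibility (all lambda_i >= 0): OK
Complementary slackness (lambda_i * g_i(x) = 0 for all i): OK

Verdict: the first failing condition is primal_feasibility -> primal.

primal


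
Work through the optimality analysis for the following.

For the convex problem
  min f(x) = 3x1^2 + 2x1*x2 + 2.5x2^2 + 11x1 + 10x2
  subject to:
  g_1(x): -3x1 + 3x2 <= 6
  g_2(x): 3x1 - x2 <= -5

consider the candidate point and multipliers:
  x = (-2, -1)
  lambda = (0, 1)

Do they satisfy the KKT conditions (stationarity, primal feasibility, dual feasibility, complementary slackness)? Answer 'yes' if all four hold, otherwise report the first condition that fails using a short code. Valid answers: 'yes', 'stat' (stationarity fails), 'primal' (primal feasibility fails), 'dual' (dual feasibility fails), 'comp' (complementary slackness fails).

Gradient of f: grad f(x) = Q x + c = (-3, 1)
Constraint values g_i(x) = a_i^T x - b_i:
  g_1((-2, -1)) = -3
  g_2((-2, -1)) = 0
Stationarity residual: grad f(x) + sum_i lambda_i a_i = (0, 0)
  -> stationarity OK
Primal feasibility (all g_i <= 0): OK
Dual feasibility (all lambda_i >= 0): OK
Complementary slackness (lambda_i * g_i(x) = 0 for all i): OK

Verdict: yes, KKT holds.

yes


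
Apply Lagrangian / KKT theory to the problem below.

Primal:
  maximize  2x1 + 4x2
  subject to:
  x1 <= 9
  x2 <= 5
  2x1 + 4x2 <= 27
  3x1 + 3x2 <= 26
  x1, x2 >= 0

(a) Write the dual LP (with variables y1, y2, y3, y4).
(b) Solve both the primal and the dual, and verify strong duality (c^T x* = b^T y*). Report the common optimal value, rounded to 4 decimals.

The standard primal-dual pair for 'max c^T x s.t. A x <= b, x >= 0' is:
  Dual:  min b^T y  s.t.  A^T y >= c,  y >= 0.

So the dual LP is:
  minimize  9y1 + 5y2 + 27y3 + 26y4
  subject to:
    y1 + 2y3 + 3y4 >= 2
    y2 + 4y3 + 3y4 >= 4
    y1, y2, y3, y4 >= 0

Solving the primal: x* = (3.8333, 4.8333).
  primal value c^T x* = 27.
Solving the dual: y* = (0, 0, 1, 0).
  dual value b^T y* = 27.
Strong duality: c^T x* = b^T y*. Confirmed.

27


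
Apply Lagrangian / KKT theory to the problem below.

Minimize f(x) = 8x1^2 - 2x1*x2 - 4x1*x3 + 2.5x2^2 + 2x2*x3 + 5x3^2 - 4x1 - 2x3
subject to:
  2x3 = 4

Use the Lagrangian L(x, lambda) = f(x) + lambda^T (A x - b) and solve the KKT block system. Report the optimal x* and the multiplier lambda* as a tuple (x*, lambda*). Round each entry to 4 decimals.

Form the Lagrangian:
  L(x, lambda) = (1/2) x^T Q x + c^T x + lambda^T (A x - b)
Stationarity (grad_x L = 0): Q x + c + A^T lambda = 0.
Primal feasibility: A x = b.

This gives the KKT block system:
  [ Q   A^T ] [ x     ]   [-c ]
  [ A    0  ] [ lambda ] = [ b ]

Solving the linear system:
  x*      = (0.6842, -0.5263, 2)
  lambda* = (-7.1053)
  f(x*)   = 10.8421

x* = (0.6842, -0.5263, 2), lambda* = (-7.1053)


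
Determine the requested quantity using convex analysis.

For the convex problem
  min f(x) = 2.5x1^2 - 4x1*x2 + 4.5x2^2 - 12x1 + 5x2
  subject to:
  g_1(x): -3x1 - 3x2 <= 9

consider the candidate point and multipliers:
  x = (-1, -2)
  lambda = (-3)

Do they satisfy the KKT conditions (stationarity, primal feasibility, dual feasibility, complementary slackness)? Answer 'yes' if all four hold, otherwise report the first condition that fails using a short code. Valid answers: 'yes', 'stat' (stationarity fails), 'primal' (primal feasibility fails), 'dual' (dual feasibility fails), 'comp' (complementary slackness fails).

Gradient of f: grad f(x) = Q x + c = (-9, -9)
Constraint values g_i(x) = a_i^T x - b_i:
  g_1((-1, -2)) = 0
Stationarity residual: grad f(x) + sum_i lambda_i a_i = (0, 0)
  -> stationarity OK
Primal feasibility (all g_i <= 0): OK
Dual feasibility (all lambda_i >= 0): FAILS
Complementary slackness (lambda_i * g_i(x) = 0 for all i): OK

Verdict: the first failing condition is dual_feasibility -> dual.

dual


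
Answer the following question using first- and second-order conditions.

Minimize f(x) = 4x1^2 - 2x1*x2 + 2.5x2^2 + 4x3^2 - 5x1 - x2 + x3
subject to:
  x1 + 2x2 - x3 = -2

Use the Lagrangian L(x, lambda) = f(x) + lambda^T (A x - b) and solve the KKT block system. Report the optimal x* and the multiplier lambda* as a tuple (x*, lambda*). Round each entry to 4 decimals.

Form the Lagrangian:
  L(x, lambda) = (1/2) x^T Q x + c^T x + lambda^T (A x - b)
Stationarity (grad_x L = 0): Q x + c + A^T lambda = 0.
Primal feasibility: A x = b.

This gives the KKT block system:
  [ Q   A^T ] [ x     ]   [-c ]
  [ A    0  ] [ lambda ] = [ b ]

Solving the linear system:
  x*      = (0.0455, -0.9091, 0.2273)
  lambda* = (2.8182)
  f(x*)   = 3.2727

x* = (0.0455, -0.9091, 0.2273), lambda* = (2.8182)


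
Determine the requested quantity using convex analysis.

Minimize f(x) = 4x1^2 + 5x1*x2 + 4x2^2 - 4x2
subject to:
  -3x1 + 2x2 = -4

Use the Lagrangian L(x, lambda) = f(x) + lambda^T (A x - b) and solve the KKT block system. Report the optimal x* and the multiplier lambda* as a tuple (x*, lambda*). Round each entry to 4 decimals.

Form the Lagrangian:
  L(x, lambda) = (1/2) x^T Q x + c^T x + lambda^T (A x - b)
Stationarity (grad_x L = 0): Q x + c + A^T lambda = 0.
Primal feasibility: A x = b.

This gives the KKT block system:
  [ Q   A^T ] [ x     ]   [-c ]
  [ A    0  ] [ lambda ] = [ b ]

Solving the linear system:
  x*      = (0.9756, -0.5366)
  lambda* = (1.7073)
  f(x*)   = 4.4878

x* = (0.9756, -0.5366), lambda* = (1.7073)


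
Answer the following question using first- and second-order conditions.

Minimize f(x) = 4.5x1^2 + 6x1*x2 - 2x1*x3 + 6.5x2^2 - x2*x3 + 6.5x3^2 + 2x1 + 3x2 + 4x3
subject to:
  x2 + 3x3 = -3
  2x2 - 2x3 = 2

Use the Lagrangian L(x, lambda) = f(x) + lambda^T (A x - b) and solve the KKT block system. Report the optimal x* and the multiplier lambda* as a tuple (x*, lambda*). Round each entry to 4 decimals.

Form the Lagrangian:
  L(x, lambda) = (1/2) x^T Q x + c^T x + lambda^T (A x - b)
Stationarity (grad_x L = 0): Q x + c + A^T lambda = 0.
Primal feasibility: A x = b.

This gives the KKT block system:
  [ Q   A^T ] [ x     ]   [-c ]
  [ A    0  ] [ lambda ] = [ b ]

Solving the linear system:
  x*      = (-0.4444, 0, -1)
  lambda* = (1.6944, -1.5139)
  f(x*)   = 1.6111

x* = (-0.4444, 0, -1), lambda* = (1.6944, -1.5139)


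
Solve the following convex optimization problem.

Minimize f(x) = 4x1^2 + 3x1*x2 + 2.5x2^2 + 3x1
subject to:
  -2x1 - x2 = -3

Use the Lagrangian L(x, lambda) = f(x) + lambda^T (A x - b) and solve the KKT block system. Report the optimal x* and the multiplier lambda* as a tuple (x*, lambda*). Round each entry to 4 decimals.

Form the Lagrangian:
  L(x, lambda) = (1/2) x^T Q x + c^T x + lambda^T (A x - b)
Stationarity (grad_x L = 0): Q x + c + A^T lambda = 0.
Primal feasibility: A x = b.

This gives the KKT block system:
  [ Q   A^T ] [ x     ]   [-c ]
  [ A    0  ] [ lambda ] = [ b ]

Solving the linear system:
  x*      = (1.125, 0.75)
  lambda* = (7.125)
  f(x*)   = 12.375

x* = (1.125, 0.75), lambda* = (7.125)


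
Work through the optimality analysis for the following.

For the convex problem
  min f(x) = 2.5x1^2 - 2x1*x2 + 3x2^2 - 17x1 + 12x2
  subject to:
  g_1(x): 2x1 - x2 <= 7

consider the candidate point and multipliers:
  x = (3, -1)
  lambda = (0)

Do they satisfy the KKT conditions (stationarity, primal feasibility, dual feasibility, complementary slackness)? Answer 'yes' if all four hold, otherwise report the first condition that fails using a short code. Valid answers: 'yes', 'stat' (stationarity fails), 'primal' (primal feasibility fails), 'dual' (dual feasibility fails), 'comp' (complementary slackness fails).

Gradient of f: grad f(x) = Q x + c = (0, 0)
Constraint values g_i(x) = a_i^T x - b_i:
  g_1((3, -1)) = 0
Stationarity residual: grad f(x) + sum_i lambda_i a_i = (0, 0)
  -> stationarity OK
Primal feasibility (all g_i <= 0): OK
Dual feasibility (all lambda_i >= 0): OK
Complementary slackness (lambda_i * g_i(x) = 0 for all i): OK

Verdict: yes, KKT holds.

yes


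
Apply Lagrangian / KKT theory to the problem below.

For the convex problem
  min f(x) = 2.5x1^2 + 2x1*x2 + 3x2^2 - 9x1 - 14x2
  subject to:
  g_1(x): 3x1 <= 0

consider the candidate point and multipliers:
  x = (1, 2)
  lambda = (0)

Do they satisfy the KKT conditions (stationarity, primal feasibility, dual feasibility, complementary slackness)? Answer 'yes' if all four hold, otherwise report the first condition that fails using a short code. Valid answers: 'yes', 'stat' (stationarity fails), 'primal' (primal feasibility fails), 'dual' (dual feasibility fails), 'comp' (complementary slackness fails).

Gradient of f: grad f(x) = Q x + c = (0, 0)
Constraint values g_i(x) = a_i^T x - b_i:
  g_1((1, 2)) = 3
Stationarity residual: grad f(x) + sum_i lambda_i a_i = (0, 0)
  -> stationarity OK
Primal feasibility (all g_i <= 0): FAILS
Dual feasibility (all lambda_i >= 0): OK
Complementary slackness (lambda_i * g_i(x) = 0 for all i): OK

Verdict: the first failing condition is primal_feasibility -> primal.

primal


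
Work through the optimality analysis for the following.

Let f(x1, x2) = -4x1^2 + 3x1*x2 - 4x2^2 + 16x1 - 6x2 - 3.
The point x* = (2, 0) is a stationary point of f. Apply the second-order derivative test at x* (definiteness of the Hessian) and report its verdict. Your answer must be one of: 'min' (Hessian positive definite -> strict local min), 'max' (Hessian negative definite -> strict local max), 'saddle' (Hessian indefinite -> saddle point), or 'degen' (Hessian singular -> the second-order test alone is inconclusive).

Compute the Hessian H = grad^2 f:
  H = [[-8, 3], [3, -8]]
Verify stationarity: grad f(x*) = H x* + g = (0, 0).
Eigenvalues of H: -11, -5.
Both eigenvalues < 0, so H is negative definite -> x* is a strict local max.

max


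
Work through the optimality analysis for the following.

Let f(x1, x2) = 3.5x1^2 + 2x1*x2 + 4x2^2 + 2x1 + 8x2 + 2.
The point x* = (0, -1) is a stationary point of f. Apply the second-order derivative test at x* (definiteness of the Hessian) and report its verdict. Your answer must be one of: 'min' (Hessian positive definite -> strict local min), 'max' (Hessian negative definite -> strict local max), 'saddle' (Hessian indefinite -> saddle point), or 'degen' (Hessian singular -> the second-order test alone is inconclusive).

Compute the Hessian H = grad^2 f:
  H = [[7, 2], [2, 8]]
Verify stationarity: grad f(x*) = H x* + g = (0, 0).
Eigenvalues of H: 5.4384, 9.5616.
Both eigenvalues > 0, so H is positive definite -> x* is a strict local min.

min


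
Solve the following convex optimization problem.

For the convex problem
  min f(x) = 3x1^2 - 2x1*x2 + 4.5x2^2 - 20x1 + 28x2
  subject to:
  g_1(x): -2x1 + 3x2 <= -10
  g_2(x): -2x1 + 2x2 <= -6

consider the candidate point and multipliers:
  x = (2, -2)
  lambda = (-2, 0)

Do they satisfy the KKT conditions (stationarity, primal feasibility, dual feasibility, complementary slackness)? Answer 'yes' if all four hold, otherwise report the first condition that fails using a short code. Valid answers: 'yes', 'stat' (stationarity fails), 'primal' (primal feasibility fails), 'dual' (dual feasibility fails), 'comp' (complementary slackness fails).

Gradient of f: grad f(x) = Q x + c = (-4, 6)
Constraint values g_i(x) = a_i^T x - b_i:
  g_1((2, -2)) = 0
  g_2((2, -2)) = -2
Stationarity residual: grad f(x) + sum_i lambda_i a_i = (0, 0)
  -> stationarity OK
Primal feasibility (all g_i <= 0): OK
Dual feasibility (all lambda_i >= 0): FAILS
Complementary slackness (lambda_i * g_i(x) = 0 for all i): OK

Verdict: the first failing condition is dual_feasibility -> dual.

dual


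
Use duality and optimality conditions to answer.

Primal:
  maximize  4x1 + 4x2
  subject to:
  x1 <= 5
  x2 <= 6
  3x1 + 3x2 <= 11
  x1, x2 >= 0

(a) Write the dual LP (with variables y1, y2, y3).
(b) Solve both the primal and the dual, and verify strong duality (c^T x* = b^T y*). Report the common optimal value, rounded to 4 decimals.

The standard primal-dual pair for 'max c^T x s.t. A x <= b, x >= 0' is:
  Dual:  min b^T y  s.t.  A^T y >= c,  y >= 0.

So the dual LP is:
  minimize  5y1 + 6y2 + 11y3
  subject to:
    y1 + 3y3 >= 4
    y2 + 3y3 >= 4
    y1, y2, y3 >= 0

Solving the primal: x* = (3.6667, 0).
  primal value c^T x* = 14.6667.
Solving the dual: y* = (0, 0, 1.3333).
  dual value b^T y* = 14.6667.
Strong duality: c^T x* = b^T y*. Confirmed.

14.6667


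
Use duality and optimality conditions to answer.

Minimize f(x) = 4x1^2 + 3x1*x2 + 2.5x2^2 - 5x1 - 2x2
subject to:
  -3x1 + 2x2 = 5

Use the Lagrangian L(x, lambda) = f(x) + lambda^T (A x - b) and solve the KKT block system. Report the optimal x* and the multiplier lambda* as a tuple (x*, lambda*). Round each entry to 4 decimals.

Form the Lagrangian:
  L(x, lambda) = (1/2) x^T Q x + c^T x + lambda^T (A x - b)
Stationarity (grad_x L = 0): Q x + c + A^T lambda = 0.
Primal feasibility: A x = b.

This gives the KKT block system:
  [ Q   A^T ] [ x     ]   [-c ]
  [ A    0  ] [ lambda ] = [ b ]

Solving the linear system:
  x*      = (-0.646, 1.531)
  lambda* = (-1.8584)
  f(x*)   = 4.7301

x* = (-0.646, 1.531), lambda* = (-1.8584)


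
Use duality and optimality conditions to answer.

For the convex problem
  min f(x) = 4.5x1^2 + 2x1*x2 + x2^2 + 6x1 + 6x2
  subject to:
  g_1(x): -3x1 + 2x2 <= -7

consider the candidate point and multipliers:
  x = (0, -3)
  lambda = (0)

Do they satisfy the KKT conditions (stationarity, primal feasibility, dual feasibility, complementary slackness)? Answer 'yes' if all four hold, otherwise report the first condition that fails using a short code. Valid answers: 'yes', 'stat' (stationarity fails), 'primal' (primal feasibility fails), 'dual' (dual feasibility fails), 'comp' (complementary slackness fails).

Gradient of f: grad f(x) = Q x + c = (0, 0)
Constraint values g_i(x) = a_i^T x - b_i:
  g_1((0, -3)) = 1
Stationarity residual: grad f(x) + sum_i lambda_i a_i = (0, 0)
  -> stationarity OK
Primal feasibility (all g_i <= 0): FAILS
Dual feasibility (all lambda_i >= 0): OK
Complementary slackness (lambda_i * g_i(x) = 0 for all i): OK

Verdict: the first failing condition is primal_feasibility -> primal.

primal


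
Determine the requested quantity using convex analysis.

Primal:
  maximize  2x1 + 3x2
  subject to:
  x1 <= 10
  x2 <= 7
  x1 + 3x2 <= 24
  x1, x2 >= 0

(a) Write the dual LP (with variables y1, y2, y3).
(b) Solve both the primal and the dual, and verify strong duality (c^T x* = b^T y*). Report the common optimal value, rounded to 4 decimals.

The standard primal-dual pair for 'max c^T x s.t. A x <= b, x >= 0' is:
  Dual:  min b^T y  s.t.  A^T y >= c,  y >= 0.

So the dual LP is:
  minimize  10y1 + 7y2 + 24y3
  subject to:
    y1 + y3 >= 2
    y2 + 3y3 >= 3
    y1, y2, y3 >= 0

Solving the primal: x* = (10, 4.6667).
  primal value c^T x* = 34.
Solving the dual: y* = (1, 0, 1).
  dual value b^T y* = 34.
Strong duality: c^T x* = b^T y*. Confirmed.

34


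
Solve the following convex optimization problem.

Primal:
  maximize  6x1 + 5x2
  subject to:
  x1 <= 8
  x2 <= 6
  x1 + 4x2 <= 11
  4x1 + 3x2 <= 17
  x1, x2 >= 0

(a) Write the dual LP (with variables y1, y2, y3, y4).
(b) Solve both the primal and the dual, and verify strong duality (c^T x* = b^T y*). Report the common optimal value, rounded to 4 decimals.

The standard primal-dual pair for 'max c^T x s.t. A x <= b, x >= 0' is:
  Dual:  min b^T y  s.t.  A^T y >= c,  y >= 0.

So the dual LP is:
  minimize  8y1 + 6y2 + 11y3 + 17y4
  subject to:
    y1 + y3 + 4y4 >= 6
    y2 + 4y3 + 3y4 >= 5
    y1, y2, y3, y4 >= 0

Solving the primal: x* = (2.6923, 2.0769).
  primal value c^T x* = 26.5385.
Solving the dual: y* = (0, 0, 0.1538, 1.4615).
  dual value b^T y* = 26.5385.
Strong duality: c^T x* = b^T y*. Confirmed.

26.5385


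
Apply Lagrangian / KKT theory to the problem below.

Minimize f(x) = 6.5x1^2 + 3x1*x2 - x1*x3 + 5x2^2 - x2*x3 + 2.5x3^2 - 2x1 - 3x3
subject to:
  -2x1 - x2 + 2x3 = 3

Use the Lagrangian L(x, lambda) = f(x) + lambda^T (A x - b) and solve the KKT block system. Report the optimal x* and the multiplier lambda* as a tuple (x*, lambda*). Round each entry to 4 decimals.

Form the Lagrangian:
  L(x, lambda) = (1/2) x^T Q x + c^T x + lambda^T (A x - b)
Stationarity (grad_x L = 0): Q x + c + A^T lambda = 0.
Primal feasibility: A x = b.

This gives the KKT block system:
  [ Q   A^T ] [ x     ]   [-c ]
  [ A    0  ] [ lambda ] = [ b ]

Solving the linear system:
  x*      = (-0.049, -0.0541, 1.424)
  lambda* = (-2.1115)
  f(x*)   = 1.0802

x* = (-0.049, -0.0541, 1.424), lambda* = (-2.1115)


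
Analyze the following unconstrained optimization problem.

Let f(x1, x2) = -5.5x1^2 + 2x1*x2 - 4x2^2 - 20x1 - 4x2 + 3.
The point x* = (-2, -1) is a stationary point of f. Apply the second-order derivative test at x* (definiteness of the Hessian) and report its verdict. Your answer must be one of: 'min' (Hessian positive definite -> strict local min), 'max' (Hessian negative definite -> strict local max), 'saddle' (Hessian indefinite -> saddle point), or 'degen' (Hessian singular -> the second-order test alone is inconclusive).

Compute the Hessian H = grad^2 f:
  H = [[-11, 2], [2, -8]]
Verify stationarity: grad f(x*) = H x* + g = (0, 0).
Eigenvalues of H: -12, -7.
Both eigenvalues < 0, so H is negative definite -> x* is a strict local max.

max


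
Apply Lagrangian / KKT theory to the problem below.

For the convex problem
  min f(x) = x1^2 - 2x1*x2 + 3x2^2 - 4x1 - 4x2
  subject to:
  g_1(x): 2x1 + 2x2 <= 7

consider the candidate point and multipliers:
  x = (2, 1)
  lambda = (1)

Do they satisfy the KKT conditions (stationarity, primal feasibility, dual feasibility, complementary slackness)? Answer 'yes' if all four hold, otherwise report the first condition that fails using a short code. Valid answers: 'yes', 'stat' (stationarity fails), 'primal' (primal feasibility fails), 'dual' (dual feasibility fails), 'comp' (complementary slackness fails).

Gradient of f: grad f(x) = Q x + c = (-2, -2)
Constraint values g_i(x) = a_i^T x - b_i:
  g_1((2, 1)) = -1
Stationarity residual: grad f(x) + sum_i lambda_i a_i = (0, 0)
  -> stationarity OK
Primal feasibility (all g_i <= 0): OK
Dual feasibility (all lambda_i >= 0): OK
Complementary slackness (lambda_i * g_i(x) = 0 for all i): FAILS

Verdict: the first failing condition is complementary_slackness -> comp.

comp


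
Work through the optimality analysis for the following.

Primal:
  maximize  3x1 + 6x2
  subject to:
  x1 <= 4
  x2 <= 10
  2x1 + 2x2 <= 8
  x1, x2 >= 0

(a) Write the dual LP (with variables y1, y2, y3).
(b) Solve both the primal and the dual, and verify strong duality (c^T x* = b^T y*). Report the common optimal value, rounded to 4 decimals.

The standard primal-dual pair for 'max c^T x s.t. A x <= b, x >= 0' is:
  Dual:  min b^T y  s.t.  A^T y >= c,  y >= 0.

So the dual LP is:
  minimize  4y1 + 10y2 + 8y3
  subject to:
    y1 + 2y3 >= 3
    y2 + 2y3 >= 6
    y1, y2, y3 >= 0

Solving the primal: x* = (0, 4).
  primal value c^T x* = 24.
Solving the dual: y* = (0, 0, 3).
  dual value b^T y* = 24.
Strong duality: c^T x* = b^T y*. Confirmed.

24


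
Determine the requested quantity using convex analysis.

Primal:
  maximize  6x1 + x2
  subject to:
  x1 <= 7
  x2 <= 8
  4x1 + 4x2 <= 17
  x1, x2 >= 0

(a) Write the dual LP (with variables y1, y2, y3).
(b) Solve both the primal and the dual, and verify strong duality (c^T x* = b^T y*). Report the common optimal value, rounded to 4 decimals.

The standard primal-dual pair for 'max c^T x s.t. A x <= b, x >= 0' is:
  Dual:  min b^T y  s.t.  A^T y >= c,  y >= 0.

So the dual LP is:
  minimize  7y1 + 8y2 + 17y3
  subject to:
    y1 + 4y3 >= 6
    y2 + 4y3 >= 1
    y1, y2, y3 >= 0

Solving the primal: x* = (4.25, 0).
  primal value c^T x* = 25.5.
Solving the dual: y* = (0, 0, 1.5).
  dual value b^T y* = 25.5.
Strong duality: c^T x* = b^T y*. Confirmed.

25.5


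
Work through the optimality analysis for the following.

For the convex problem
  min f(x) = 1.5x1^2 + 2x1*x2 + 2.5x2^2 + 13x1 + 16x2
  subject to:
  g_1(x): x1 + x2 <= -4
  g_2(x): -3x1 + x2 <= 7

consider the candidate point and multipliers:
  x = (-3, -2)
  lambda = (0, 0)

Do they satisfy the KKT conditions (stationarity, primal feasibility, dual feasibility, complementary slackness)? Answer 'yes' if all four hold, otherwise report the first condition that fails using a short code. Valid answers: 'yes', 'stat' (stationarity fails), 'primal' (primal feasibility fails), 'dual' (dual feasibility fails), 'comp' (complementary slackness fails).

Gradient of f: grad f(x) = Q x + c = (0, 0)
Constraint values g_i(x) = a_i^T x - b_i:
  g_1((-3, -2)) = -1
  g_2((-3, -2)) = 0
Stationarity residual: grad f(x) + sum_i lambda_i a_i = (0, 0)
  -> stationarity OK
Primal feasibility (all g_i <= 0): OK
Dual feasibility (all lambda_i >= 0): OK
Complementary slackness (lambda_i * g_i(x) = 0 for all i): OK

Verdict: yes, KKT holds.

yes


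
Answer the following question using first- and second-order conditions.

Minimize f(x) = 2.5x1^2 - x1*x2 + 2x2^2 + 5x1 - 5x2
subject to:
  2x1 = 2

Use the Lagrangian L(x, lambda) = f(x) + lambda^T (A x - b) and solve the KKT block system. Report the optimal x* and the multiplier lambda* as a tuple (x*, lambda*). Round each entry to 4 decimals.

Form the Lagrangian:
  L(x, lambda) = (1/2) x^T Q x + c^T x + lambda^T (A x - b)
Stationarity (grad_x L = 0): Q x + c + A^T lambda = 0.
Primal feasibility: A x = b.

This gives the KKT block system:
  [ Q   A^T ] [ x     ]   [-c ]
  [ A    0  ] [ lambda ] = [ b ]

Solving the linear system:
  x*      = (1, 1.5)
  lambda* = (-4.25)
  f(x*)   = 3

x* = (1, 1.5), lambda* = (-4.25)
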